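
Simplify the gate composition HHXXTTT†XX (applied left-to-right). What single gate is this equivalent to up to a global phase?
T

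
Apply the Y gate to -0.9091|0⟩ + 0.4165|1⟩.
-0.4165i|0⟩ - 0.9091i|1⟩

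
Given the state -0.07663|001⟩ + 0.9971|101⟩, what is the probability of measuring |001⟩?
0.005872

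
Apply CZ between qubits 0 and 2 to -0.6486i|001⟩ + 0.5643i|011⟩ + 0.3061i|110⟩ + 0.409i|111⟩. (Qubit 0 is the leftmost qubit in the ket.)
-0.6486i|001⟩ + 0.5643i|011⟩ + 0.3061i|110⟩ - 0.409i|111⟩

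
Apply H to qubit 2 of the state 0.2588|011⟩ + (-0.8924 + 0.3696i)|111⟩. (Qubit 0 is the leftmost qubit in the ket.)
0.183|010⟩ - 0.183|011⟩ + (-0.631 + 0.2613i)|110⟩ + (0.631 - 0.2613i)|111⟩

H on qubit 2 mixes each pair of kets that differ only in qubit 2: amplitudes (a, b) of (|…0…⟩, |…1…⟩) become ((a + b)/√2, (a − b)/√2). Kets absent from the input have amplitude 0.
(|010⟩, |011⟩): (a, b) = (0, 0.2588) → (0.183, -0.183)
(|110⟩, |111⟩): (a, b) = (0, (-0.8924 + 0.3696i)) → ((-0.631 + 0.2613i), (0.631 - 0.2613i))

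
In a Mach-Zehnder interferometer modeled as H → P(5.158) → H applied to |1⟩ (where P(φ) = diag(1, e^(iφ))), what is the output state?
(0.2845 + 0.4512i)|0⟩ + (0.7155 - 0.4512i)|1⟩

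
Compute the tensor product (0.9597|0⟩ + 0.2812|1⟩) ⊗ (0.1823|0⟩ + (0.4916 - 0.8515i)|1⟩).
0.175|00⟩ + (0.4718 - 0.8172i)|01⟩ + 0.05126|10⟩ + (0.1382 - 0.2394i)|11⟩

amp(|b₁b₂…⟩) = product of the factor amplitudes for bits b₁, b₂, …; only kets whose every factor amplitude is nonzero survive.
|00⟩: (0.9597)(0.1823) = 0.175
|01⟩: (0.9597)(0.4916 - 0.8515i) = (0.4718 - 0.8172i)
|10⟩: (0.2812)(0.1823) = 0.05126
|11⟩: (0.2812)(0.4916 - 0.8515i) = (0.1382 - 0.2394i)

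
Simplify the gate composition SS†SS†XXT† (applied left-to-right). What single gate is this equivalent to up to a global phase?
T†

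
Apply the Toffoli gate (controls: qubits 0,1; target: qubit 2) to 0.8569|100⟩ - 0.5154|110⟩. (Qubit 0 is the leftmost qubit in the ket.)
0.8569|100⟩ - 0.5154|111⟩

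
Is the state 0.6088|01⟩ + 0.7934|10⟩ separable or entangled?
Entangled

Writing the state as a|00⟩ + b|01⟩ + c|10⟩ + d|11⟩, it is a product state iff ad − bc = 0.
Here (a, b, c, d) = (0, 0.6088, 0.7934, 0): ad − bc = (0)(0) − (0.6088)(0.7934) = -0.483 ≠ 0, so the state is entangled.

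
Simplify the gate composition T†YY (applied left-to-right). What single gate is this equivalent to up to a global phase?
T†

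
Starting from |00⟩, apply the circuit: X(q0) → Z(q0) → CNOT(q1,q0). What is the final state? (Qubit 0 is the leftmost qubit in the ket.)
-|10⟩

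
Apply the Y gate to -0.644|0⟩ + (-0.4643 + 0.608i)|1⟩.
(0.608 + 0.4643i)|0⟩ - 0.644i|1⟩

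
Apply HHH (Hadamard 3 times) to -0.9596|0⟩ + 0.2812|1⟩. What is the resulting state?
-0.4797|0⟩ - 0.8774|1⟩

H² = I, so H^3 = H: a single Hadamard. With (a, b) = (-0.9596, 0.2812), H gives ((a + b)/√2, (a − b)/√2) = (-0.4797, -0.8774).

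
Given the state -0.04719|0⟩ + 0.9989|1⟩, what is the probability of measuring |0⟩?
0.002227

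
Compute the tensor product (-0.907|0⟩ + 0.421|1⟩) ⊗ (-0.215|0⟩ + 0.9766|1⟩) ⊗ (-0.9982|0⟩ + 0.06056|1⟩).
-0.1947|000⟩ + 0.01181|001⟩ + 0.8842|010⟩ - 0.05364|011⟩ + 0.09035|100⟩ - 0.005482|101⟩ - 0.4104|110⟩ + 0.0249|111⟩

amp(|b₁b₂…⟩) = product of the factor amplitudes for bits b₁, b₂, …; only kets whose every factor amplitude is nonzero survive.
|000⟩: (-0.907)(-0.215)(-0.9982) = -0.1947
|001⟩: (-0.907)(-0.215)(0.06056) = 0.01181
|010⟩: (-0.907)(0.9766)(-0.9982) = 0.8842
|011⟩: (-0.907)(0.9766)(0.06056) = -0.05364
|100⟩: (0.421)(-0.215)(-0.9982) = 0.09035
|101⟩: (0.421)(-0.215)(0.06056) = -0.005482
|110⟩: (0.421)(0.9766)(-0.9982) = -0.4104
|111⟩: (0.421)(0.9766)(0.06056) = 0.0249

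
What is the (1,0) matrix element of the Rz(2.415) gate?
0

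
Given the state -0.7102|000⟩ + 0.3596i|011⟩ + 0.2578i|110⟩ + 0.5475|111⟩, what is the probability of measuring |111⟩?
0.2998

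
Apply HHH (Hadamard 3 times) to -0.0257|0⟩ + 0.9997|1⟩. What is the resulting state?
0.6887|0⟩ - 0.7251|1⟩

H² = I, so H^3 = H: a single Hadamard. With (a, b) = (-0.0257, 0.9997), H gives ((a + b)/√2, (a − b)/√2) = (0.6887, -0.7251).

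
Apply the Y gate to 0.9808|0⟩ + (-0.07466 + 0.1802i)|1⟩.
(0.1802 + 0.07466i)|0⟩ + 0.9808i|1⟩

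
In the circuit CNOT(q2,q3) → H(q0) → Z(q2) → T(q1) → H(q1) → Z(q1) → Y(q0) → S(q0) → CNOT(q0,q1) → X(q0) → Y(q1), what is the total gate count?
11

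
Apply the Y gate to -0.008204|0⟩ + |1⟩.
-i|0⟩ - 0.008204i|1⟩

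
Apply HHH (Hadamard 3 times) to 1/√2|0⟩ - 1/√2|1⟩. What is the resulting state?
|1⟩

H² = I, so H^3 = H: a single Hadamard. With (a, b) = (1/√2, -1/√2), H gives ((a + b)/√2, (a − b)/√2) = (0, 1).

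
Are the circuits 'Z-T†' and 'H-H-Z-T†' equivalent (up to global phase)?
Yes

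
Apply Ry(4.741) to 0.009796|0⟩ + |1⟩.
-0.7039|0⟩ - 0.7103|1⟩

Ry(4.741) = [[cos(θ/2), −sin(θ/2)], [sin(θ/2), cos(θ/2)]]; θ = 4.741, cos(θ/2) ≈ -0.71715, sin(θ/2) ≈ 0.696919.
With a = amp(|0⟩) = 0.009796 and b = amp(|1⟩) = 1:
new amp(|0⟩) = (-0.71715)·a + (-0.696919)·b = -0.7039
new amp(|1⟩) = (0.696919)·a + (-0.71715)·b = -0.7103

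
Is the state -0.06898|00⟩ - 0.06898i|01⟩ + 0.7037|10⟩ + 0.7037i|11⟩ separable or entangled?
Separable

Writing the state as a|00⟩ + b|01⟩ + c|10⟩ + d|11⟩, it is a product state iff ad − bc = 0.
Here (a, b, c, d) = (-0.06898, -0.06898i, 0.7037, 0.7037i): ad − bc = (-0.06898)(0.7037i) − (-0.06898i)(0.7037) = 0, so the state is separable.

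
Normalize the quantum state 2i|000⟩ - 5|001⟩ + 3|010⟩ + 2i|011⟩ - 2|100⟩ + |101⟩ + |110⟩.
0.2887i|000⟩ - 0.7217|001⟩ + 0.433|010⟩ + 0.2887i|011⟩ - 0.2887|100⟩ + 0.1443|101⟩ + 0.1443|110⟩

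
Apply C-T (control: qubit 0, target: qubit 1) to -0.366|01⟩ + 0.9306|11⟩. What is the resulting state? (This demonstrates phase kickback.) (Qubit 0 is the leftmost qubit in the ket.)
-0.366|01⟩ + (0.658 + 0.658i)|11⟩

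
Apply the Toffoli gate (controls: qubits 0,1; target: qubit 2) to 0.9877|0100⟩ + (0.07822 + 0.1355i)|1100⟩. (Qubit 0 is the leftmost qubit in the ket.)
0.9877|0100⟩ + (0.07822 + 0.1355i)|1110⟩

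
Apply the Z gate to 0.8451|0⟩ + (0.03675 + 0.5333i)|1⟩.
0.8451|0⟩ + (-0.03675 - 0.5333i)|1⟩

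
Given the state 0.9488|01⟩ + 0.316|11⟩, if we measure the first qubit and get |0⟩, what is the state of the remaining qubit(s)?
|1⟩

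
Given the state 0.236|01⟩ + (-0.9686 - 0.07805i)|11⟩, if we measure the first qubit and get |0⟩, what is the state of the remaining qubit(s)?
|1⟩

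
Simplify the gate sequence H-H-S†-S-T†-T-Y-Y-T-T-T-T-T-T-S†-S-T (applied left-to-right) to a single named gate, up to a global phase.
T†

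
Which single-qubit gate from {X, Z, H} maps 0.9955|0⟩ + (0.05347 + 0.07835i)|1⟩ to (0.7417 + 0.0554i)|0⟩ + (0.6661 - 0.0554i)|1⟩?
H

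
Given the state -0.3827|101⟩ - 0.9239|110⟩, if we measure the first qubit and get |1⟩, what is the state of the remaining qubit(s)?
-0.3827|01⟩ - 0.9239|10⟩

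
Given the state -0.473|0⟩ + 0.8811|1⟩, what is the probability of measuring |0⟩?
0.2237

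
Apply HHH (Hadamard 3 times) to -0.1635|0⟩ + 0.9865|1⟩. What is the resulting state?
0.5819|0⟩ - 0.8132|1⟩

H² = I, so H^3 = H: a single Hadamard. With (a, b) = (-0.1635, 0.9865), H gives ((a + b)/√2, (a − b)/√2) = (0.5819, -0.8132).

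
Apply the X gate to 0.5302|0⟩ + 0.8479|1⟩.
0.8479|0⟩ + 0.5302|1⟩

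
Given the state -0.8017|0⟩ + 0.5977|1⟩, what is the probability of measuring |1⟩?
0.3572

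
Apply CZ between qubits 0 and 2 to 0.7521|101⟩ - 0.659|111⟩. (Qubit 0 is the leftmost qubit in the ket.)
-0.7521|101⟩ + 0.659|111⟩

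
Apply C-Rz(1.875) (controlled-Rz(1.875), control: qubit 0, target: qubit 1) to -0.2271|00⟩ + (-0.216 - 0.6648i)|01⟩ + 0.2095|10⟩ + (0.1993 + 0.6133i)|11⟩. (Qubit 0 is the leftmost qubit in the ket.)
-0.2271|00⟩ + (-0.216 - 0.6648i)|01⟩ + (0.124 - 0.1689i)|10⟩ + (-0.3764 + 0.5236i)|11⟩

C-Rz(1.875) leaves the control-|0⟩ kets |00⟩, |01⟩ unchanged and applies Rz(1.875) to qubit 1 on the control-|1⟩ pair (|10⟩, |11⟩).
Rz(1.875) = [[e^(−iθ/2), 0], [0, e^(iθ/2)]] with e^(±iθ/2) = cos(θ/2) ± i·sin(θ/2); θ = 1.875, cos(θ/2) ≈ 0.591805, sin(θ/2) ≈ 0.806081.
With a = amp(|10⟩) = 0.2095 and b = amp(|11⟩) = (0.1993 + 0.6133i):
new amp(|10⟩) = (0.591805 - 0.806081i)·a = (0.124 - 0.1689i)
new amp(|11⟩) = (0.591805 + 0.806081i)·b = (-0.3764 + 0.5236i)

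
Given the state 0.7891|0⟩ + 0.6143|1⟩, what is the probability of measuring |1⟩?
0.3774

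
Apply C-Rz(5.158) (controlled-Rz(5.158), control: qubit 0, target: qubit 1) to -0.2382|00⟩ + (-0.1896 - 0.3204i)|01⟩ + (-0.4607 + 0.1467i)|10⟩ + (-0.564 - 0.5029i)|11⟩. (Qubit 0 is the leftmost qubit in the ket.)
-0.2382|00⟩ + (-0.1896 - 0.3204i)|01⟩ + (0.4679 + 0.1216i)|10⟩ + (0.7453 + 0.1246i)|11⟩

C-Rz(5.158) leaves the control-|0⟩ kets |00⟩, |01⟩ unchanged and applies Rz(5.158) to qubit 1 on the control-|1⟩ pair (|10⟩, |11⟩).
Rz(5.158) = [[e^(−iθ/2), 0], [0, e^(iθ/2)]] with e^(±iθ/2) = cos(θ/2) ± i·sin(θ/2); θ = 5.158, cos(θ/2) ≈ -0.845875, sin(θ/2) ≈ 0.533381.
With a = amp(|10⟩) = (-0.4607 + 0.1467i) and b = amp(|11⟩) = (-0.564 - 0.5029i):
new amp(|10⟩) = (-0.845875 - 0.533381i)·a = (0.4679 + 0.1216i)
new amp(|11⟩) = (-0.845875 + 0.533381i)·b = (0.7453 + 0.1246i)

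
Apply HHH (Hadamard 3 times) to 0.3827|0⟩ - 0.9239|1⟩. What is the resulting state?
-0.3827|0⟩ + 0.9239|1⟩

H² = I, so H^3 = H: a single Hadamard. With (a, b) = (0.3827, -0.9239), H gives ((a + b)/√2, (a − b)/√2) = (-0.3827, 0.9239).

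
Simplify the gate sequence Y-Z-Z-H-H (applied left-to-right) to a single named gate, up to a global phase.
Y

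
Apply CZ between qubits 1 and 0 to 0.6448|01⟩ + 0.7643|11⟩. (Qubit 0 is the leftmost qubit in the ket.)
0.6448|01⟩ - 0.7643|11⟩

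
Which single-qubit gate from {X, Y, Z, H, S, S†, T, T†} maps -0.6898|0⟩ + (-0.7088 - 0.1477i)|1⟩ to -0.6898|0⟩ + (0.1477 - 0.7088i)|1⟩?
S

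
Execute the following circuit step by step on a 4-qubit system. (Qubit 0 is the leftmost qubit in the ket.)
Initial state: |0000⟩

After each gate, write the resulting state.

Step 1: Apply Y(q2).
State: i|0010⟩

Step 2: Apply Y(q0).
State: -|1010⟩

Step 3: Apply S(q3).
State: -|1010⟩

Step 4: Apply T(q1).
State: -|1010⟩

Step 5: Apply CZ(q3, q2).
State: -|1010⟩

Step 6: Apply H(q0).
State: -1/√2|0010⟩ + 1/√2|1010⟩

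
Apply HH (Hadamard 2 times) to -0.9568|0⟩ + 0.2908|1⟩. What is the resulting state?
-0.9568|0⟩ + 0.2908|1⟩

H² = I, so an even number of Hadamards cancels: H^2 = I and the state is unchanged.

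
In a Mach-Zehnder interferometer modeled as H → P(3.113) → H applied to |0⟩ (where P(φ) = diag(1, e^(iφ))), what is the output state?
(0.0002044 + 0.01429i)|0⟩ + (0.9998 - 0.01429i)|1⟩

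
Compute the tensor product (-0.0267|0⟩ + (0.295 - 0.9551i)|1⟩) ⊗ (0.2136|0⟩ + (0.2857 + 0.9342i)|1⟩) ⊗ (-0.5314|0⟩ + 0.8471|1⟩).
0.003031|000⟩ - 0.004831|001⟩ + (0.004054 + 0.01325i)|010⟩ + (-0.006462 - 0.02113i)|011⟩ + (-0.03348 + 0.1084i)|100⟩ + (0.05338 - 0.1728i)|101⟩ + (-0.5189 - 0.001444i)|110⟩ + (0.8272 + 0.002302i)|111⟩

amp(|b₁b₂…⟩) = product of the factor amplitudes for bits b₁, b₂, …; only kets whose every factor amplitude is nonzero survive.
|000⟩: (-0.0267)(0.2136)(-0.5314) = 0.003031
|001⟩: (-0.0267)(0.2136)(0.8471) = -0.004831
|010⟩: (-0.0267)(0.2857 + 0.9342i)(-0.5314) = (0.004054 + 0.01325i)
|011⟩: (-0.0267)(0.2857 + 0.9342i)(0.8471) = (-0.006462 - 0.02113i)
|100⟩: (0.295 - 0.9551i)(0.2136)(-0.5314) = (-0.03348 + 0.1084i)
|101⟩: (0.295 - 0.9551i)(0.2136)(0.8471) = (0.05338 - 0.1728i)
|110⟩: (0.295 - 0.9551i)(0.2857 + 0.9342i)(-0.5314) = (-0.5189 - 0.001444i)
|111⟩: (0.295 - 0.9551i)(0.2857 + 0.9342i)(0.8471) = (0.8272 + 0.002302i)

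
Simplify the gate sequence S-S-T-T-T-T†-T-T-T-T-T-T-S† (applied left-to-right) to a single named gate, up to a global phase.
S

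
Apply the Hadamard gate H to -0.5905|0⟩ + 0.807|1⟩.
0.1531|0⟩ - 0.9882|1⟩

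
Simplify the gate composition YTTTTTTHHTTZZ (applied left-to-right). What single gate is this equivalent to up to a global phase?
Y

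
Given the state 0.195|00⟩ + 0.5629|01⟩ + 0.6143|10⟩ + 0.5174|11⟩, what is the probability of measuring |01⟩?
0.3169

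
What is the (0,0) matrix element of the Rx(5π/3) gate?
-0.866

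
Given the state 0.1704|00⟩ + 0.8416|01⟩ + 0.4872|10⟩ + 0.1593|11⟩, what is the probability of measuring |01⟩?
0.7083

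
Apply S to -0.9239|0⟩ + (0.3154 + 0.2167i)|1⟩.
-0.9239|0⟩ + (-0.2167 + 0.3154i)|1⟩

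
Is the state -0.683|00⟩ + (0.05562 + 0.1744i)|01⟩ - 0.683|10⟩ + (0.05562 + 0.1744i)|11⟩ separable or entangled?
Separable

Writing the state as a|00⟩ + b|01⟩ + c|10⟩ + d|11⟩, it is a product state iff ad − bc = 0.
Here (a, b, c, d) = (-0.683, (0.05562 + 0.1744i), -0.683, (0.05562 + 0.1744i)): ad − bc = (-0.683)(0.05562 + 0.1744i) − (0.05562 + 0.1744i)(-0.683) = 0, so the state is separable.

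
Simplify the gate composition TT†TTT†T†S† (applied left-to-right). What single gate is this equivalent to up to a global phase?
S†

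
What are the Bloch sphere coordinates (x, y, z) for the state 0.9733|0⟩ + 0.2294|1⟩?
(0.4466, 0, 0.8947)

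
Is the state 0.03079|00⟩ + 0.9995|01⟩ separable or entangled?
Separable

Writing the state as a|00⟩ + b|01⟩ + c|10⟩ + d|11⟩, it is a product state iff ad − bc = 0.
Here (a, b, c, d) = (0.03079, 0.9995, 0, 0): ad − bc = (0.03079)(0) − (0.9995)(0) = 0, so the state is separable.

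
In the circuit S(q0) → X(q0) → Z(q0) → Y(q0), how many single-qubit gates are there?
4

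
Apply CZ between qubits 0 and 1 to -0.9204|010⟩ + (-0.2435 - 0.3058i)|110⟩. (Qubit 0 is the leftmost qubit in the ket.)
-0.9204|010⟩ + (0.2435 + 0.3058i)|110⟩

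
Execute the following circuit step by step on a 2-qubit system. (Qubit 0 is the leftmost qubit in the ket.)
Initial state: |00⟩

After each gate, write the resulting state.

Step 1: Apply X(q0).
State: |10⟩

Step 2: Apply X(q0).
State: |00⟩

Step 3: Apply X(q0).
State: |10⟩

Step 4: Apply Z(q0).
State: -|10⟩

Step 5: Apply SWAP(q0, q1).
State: -|01⟩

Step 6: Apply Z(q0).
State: -|01⟩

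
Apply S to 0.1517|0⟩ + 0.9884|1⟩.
0.1517|0⟩ + 0.9884i|1⟩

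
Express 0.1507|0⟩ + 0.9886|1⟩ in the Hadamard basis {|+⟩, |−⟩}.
0.8056|+⟩ - 0.5925|−⟩

With |ψ⟩ = α|0⟩ + β|1⟩, the Hadamard-basis coefficients are ⟨+|ψ⟩ = (α + β)/√2 and ⟨−|ψ⟩ = (α − β)/√2.
Here α = 0.1507, β = 0.9886: (α + β)/√2 = 0.8056, (α − β)/√2 = -0.5925.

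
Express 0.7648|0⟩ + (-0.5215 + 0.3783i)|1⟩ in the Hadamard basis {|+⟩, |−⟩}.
(0.172 + 0.2675i)|+⟩ + (0.9096 - 0.2675i)|−⟩

With |ψ⟩ = α|0⟩ + β|1⟩, the Hadamard-basis coefficients are ⟨+|ψ⟩ = (α + β)/√2 and ⟨−|ψ⟩ = (α − β)/√2.
Here α = 0.7648, β = (-0.5215 + 0.3783i): (α + β)/√2 = (0.172 + 0.2675i), (α − β)/√2 = (0.9096 - 0.2675i).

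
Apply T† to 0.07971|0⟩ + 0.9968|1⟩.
0.07971|0⟩ + (0.7048 - 0.7048i)|1⟩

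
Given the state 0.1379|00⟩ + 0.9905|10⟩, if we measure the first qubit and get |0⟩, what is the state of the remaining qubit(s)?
|0⟩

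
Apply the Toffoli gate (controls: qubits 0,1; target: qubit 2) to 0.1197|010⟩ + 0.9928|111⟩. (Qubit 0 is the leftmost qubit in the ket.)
0.1197|010⟩ + 0.9928|110⟩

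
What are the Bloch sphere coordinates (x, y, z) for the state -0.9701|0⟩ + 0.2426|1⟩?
(-0.4707, 0, 0.8822)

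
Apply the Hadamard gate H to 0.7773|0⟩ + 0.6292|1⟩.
0.9945|0⟩ + 0.1047|1⟩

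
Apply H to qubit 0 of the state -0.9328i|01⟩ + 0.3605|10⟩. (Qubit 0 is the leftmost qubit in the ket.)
0.2549|00⟩ - 0.6596i|01⟩ - 0.2549|10⟩ - 0.6596i|11⟩

H on qubit 0 mixes each pair of kets that differ only in qubit 0: amplitudes (a, b) of (|…0…⟩, |…1…⟩) become ((a + b)/√2, (a − b)/√2). Kets absent from the input have amplitude 0.
(|00⟩, |10⟩): (a, b) = (0, 0.3605) → (0.2549, -0.2549)
(|01⟩, |11⟩): (a, b) = (-0.9328i, 0) → (-0.6596i, -0.6596i)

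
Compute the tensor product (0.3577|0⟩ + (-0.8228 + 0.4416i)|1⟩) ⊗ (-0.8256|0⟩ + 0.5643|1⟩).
-0.2953|00⟩ + 0.2019|01⟩ + (0.6793 - 0.3646i)|10⟩ + (-0.4643 + 0.2492i)|11⟩

amp(|b₁b₂…⟩) = product of the factor amplitudes for bits b₁, b₂, …; only kets whose every factor amplitude is nonzero survive.
|00⟩: (0.3577)(-0.8256) = -0.2953
|01⟩: (0.3577)(0.5643) = 0.2019
|10⟩: (-0.8228 + 0.4416i)(-0.8256) = (0.6793 - 0.3646i)
|11⟩: (-0.8228 + 0.4416i)(0.5643) = (-0.4643 + 0.2492i)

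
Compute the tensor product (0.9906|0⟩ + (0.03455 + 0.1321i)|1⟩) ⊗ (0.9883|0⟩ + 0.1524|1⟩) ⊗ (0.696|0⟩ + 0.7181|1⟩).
0.6814|000⟩ + 0.703|001⟩ + 0.1051|010⟩ + 0.1084|011⟩ + (0.02377 + 0.09087i)|100⟩ + (0.02452 + 0.09375i)|101⟩ + (0.003665 + 0.01401i)|110⟩ + (0.003781 + 0.01446i)|111⟩

amp(|b₁b₂…⟩) = product of the factor amplitudes for bits b₁, b₂, …; only kets whose every factor amplitude is nonzero survive.
|000⟩: (0.9906)(0.9883)(0.696) = 0.6814
|001⟩: (0.9906)(0.9883)(0.7181) = 0.703
|010⟩: (0.9906)(0.1524)(0.696) = 0.1051
|011⟩: (0.9906)(0.1524)(0.7181) = 0.1084
|100⟩: (0.03455 + 0.1321i)(0.9883)(0.696) = (0.02377 + 0.09087i)
|101⟩: (0.03455 + 0.1321i)(0.9883)(0.7181) = (0.02452 + 0.09375i)
|110⟩: (0.03455 + 0.1321i)(0.1524)(0.696) = (0.003665 + 0.01401i)
|111⟩: (0.03455 + 0.1321i)(0.1524)(0.7181) = (0.003781 + 0.01446i)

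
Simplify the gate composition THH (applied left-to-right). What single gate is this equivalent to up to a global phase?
T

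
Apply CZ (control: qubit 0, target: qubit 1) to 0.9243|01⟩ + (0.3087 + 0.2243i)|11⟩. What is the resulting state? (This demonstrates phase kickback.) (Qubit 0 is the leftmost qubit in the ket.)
0.9243|01⟩ + (-0.3087 - 0.2243i)|11⟩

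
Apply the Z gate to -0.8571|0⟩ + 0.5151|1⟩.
-0.8571|0⟩ - 0.5151|1⟩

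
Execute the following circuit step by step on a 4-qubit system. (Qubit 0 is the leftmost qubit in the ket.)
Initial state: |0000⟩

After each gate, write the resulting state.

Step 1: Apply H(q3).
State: 1/√2|0000⟩ + 1/√2|0001⟩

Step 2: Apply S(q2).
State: 1/√2|0000⟩ + 1/√2|0001⟩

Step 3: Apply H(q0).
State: 1/2|0000⟩ + 1/2|0001⟩ + 1/2|1000⟩ + 1/2|1001⟩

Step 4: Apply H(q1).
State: 1/√8|0000⟩ + 1/√8|0001⟩ + 1/√8|0100⟩ + 1/√8|0101⟩ + 1/√8|1000⟩ + 1/√8|1001⟩ + 1/√8|1100⟩ + 1/√8|1101⟩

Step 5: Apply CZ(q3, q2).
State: 1/√8|0000⟩ + 1/√8|0001⟩ + 1/√8|0100⟩ + 1/√8|0101⟩ + 1/√8|1000⟩ + 1/√8|1001⟩ + 1/√8|1100⟩ + 1/√8|1101⟩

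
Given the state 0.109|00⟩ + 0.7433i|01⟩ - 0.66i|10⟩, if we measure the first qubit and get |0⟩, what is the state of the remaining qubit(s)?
0.1451|0⟩ + 0.9894i|1⟩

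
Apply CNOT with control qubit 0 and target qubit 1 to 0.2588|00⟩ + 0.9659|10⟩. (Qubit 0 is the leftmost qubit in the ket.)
0.2588|00⟩ + 0.9659|11⟩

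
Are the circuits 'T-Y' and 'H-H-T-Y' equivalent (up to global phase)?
Yes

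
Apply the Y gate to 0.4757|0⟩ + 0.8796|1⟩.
-0.8796i|0⟩ + 0.4757i|1⟩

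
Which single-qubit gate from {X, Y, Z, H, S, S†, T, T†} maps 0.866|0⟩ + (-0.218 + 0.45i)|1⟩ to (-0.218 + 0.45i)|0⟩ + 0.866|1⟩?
X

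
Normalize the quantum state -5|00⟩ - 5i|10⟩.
-1/√2|00⟩ - (1/√2)i|10⟩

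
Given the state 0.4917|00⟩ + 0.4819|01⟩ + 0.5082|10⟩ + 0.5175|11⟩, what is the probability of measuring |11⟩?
0.2678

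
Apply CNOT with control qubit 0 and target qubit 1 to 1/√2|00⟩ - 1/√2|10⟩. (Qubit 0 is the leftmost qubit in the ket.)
1/√2|00⟩ - 1/√2|11⟩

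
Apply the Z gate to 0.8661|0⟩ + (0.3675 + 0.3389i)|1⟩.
0.8661|0⟩ + (-0.3675 - 0.3389i)|1⟩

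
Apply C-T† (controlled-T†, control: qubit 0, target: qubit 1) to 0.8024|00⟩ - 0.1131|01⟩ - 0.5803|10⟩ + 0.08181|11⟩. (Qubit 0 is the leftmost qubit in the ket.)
0.8024|00⟩ - 0.1131|01⟩ - 0.5803|10⟩ + (0.05785 - 0.05785i)|11⟩

C-T† leaves the control-|0⟩ kets |00⟩, |01⟩ unchanged and applies T† to qubit 1 on the control-|1⟩ pair (|10⟩, |11⟩).
T† = [[1, 0], [0, (1/√2 - (1/√2)i)]].
With a = amp(|10⟩) = -0.5803 and b = amp(|11⟩) = 0.08181:
new amp(|10⟩) = (1)·a = -0.5803
new amp(|11⟩) = (1/√2 - (1/√2)i)·b = (0.05785 - 0.05785i)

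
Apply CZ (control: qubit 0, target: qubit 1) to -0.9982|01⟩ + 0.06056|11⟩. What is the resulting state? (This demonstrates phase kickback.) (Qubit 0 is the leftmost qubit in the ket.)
-0.9982|01⟩ - 0.06056|11⟩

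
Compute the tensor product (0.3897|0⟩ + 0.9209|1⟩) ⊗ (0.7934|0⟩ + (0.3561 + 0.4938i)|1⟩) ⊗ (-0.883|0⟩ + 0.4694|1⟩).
-0.273|000⟩ + 0.1451|001⟩ + (-0.1225 - 0.1699i)|010⟩ + (0.06514 + 0.09033i)|011⟩ - 0.6452|100⟩ + 0.343|101⟩ + (-0.2896 - 0.4015i)|110⟩ + (0.1539 + 0.2135i)|111⟩

amp(|b₁b₂…⟩) = product of the factor amplitudes for bits b₁, b₂, …; only kets whose every factor amplitude is nonzero survive.
|000⟩: (0.3897)(0.7934)(-0.883) = -0.273
|001⟩: (0.3897)(0.7934)(0.4694) = 0.1451
|010⟩: (0.3897)(0.3561 + 0.4938i)(-0.883) = (-0.1225 - 0.1699i)
|011⟩: (0.3897)(0.3561 + 0.4938i)(0.4694) = (0.06514 + 0.09033i)
|100⟩: (0.9209)(0.7934)(-0.883) = -0.6452
|101⟩: (0.9209)(0.7934)(0.4694) = 0.343
|110⟩: (0.9209)(0.3561 + 0.4938i)(-0.883) = (-0.2896 - 0.4015i)
|111⟩: (0.9209)(0.3561 + 0.4938i)(0.4694) = (0.1539 + 0.2135i)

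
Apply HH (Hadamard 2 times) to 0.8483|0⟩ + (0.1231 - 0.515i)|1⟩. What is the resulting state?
0.8483|0⟩ + (0.1231 - 0.515i)|1⟩

H² = I, so an even number of Hadamards cancels: H^2 = I and the state is unchanged.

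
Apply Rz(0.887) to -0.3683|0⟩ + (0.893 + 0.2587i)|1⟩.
(-0.3327 + 0.158i)|0⟩ + (0.6956 + 0.6169i)|1⟩

Rz(0.887) = [[e^(−iθ/2), 0], [0, e^(iθ/2)]] with e^(±iθ/2) = cos(θ/2) ± i·sin(θ/2); θ = 0.887, cos(θ/2) ≈ 0.903255, sin(θ/2) ≈ 0.429103.
With a = amp(|0⟩) = -0.3683 and b = amp(|1⟩) = (0.893 + 0.2587i):
new amp(|0⟩) = (0.903255 - 0.429103i)·a = (-0.3327 + 0.158i)
new amp(|1⟩) = (0.903255 + 0.429103i)·b = (0.6956 + 0.6169i)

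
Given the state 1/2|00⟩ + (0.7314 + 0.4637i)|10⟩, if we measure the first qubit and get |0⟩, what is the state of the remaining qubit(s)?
|0⟩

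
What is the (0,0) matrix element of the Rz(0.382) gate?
(0.9818 - 0.1898i)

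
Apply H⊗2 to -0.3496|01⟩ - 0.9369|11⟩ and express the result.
-0.6433|00⟩ + 0.6433|01⟩ + 0.2937|10⟩ - 0.2937|11⟩

H⊗2 gives amp(|y⟩) = (1/2) Σ_x (−1)^(x·y) amp(|x⟩), where x·y is the number of positions in which both x and y have a 1.
|00⟩: (-0.3496 - 0.9369)/2 = -0.6433
|01⟩: (0.3496 + 0.9369)/2 = 0.6433
|10⟩: (-0.3496 + 0.9369)/2 = 0.2937
|11⟩: (0.3496 - 0.9369)/2 = -0.2937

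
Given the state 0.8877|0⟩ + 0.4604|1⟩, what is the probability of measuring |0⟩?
0.788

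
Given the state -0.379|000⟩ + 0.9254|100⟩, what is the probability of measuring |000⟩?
0.1436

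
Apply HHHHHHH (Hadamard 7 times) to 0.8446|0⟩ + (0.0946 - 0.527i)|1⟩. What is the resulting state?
(0.6641 - 0.3726i)|0⟩ + (0.5303 + 0.3726i)|1⟩

H² = I, so H^7 = H: a single Hadamard. With (a, b) = (0.8446, (0.0946 - 0.527i)), H gives ((a + b)/√2, (a − b)/√2) = ((0.6641 - 0.3726i), (0.5303 + 0.3726i)).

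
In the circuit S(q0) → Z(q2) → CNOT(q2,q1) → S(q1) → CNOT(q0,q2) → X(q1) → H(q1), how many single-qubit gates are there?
5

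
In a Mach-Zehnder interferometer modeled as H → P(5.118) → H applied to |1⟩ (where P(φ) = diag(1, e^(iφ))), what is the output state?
(0.3027 + 0.4594i)|0⟩ + (0.6973 - 0.4594i)|1⟩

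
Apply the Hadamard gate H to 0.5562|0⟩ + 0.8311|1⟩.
0.981|0⟩ - 0.1944|1⟩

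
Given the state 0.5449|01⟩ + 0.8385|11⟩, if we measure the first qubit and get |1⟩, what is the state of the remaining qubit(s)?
|1⟩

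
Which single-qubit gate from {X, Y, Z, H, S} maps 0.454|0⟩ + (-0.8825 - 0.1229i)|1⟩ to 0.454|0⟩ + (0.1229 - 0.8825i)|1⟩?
S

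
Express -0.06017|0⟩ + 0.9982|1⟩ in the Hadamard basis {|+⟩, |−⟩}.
0.6633|+⟩ - 0.7484|−⟩

With |ψ⟩ = α|0⟩ + β|1⟩, the Hadamard-basis coefficients are ⟨+|ψ⟩ = (α + β)/√2 and ⟨−|ψ⟩ = (α − β)/√2.
Here α = -0.06017, β = 0.9982: (α + β)/√2 = 0.6633, (α − β)/√2 = -0.7484.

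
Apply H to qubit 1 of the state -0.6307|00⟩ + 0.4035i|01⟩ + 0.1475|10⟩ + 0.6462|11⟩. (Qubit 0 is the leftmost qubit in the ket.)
(-0.446 + 0.2853i)|00⟩ + (-0.446 - 0.2853i)|01⟩ + 0.5612|10⟩ - 0.3526|11⟩

H on qubit 1 mixes each pair of kets that differ only in qubit 1: amplitudes (a, b) of (|…0…⟩, |…1…⟩) become ((a + b)/√2, (a − b)/√2). Kets absent from the input have amplitude 0.
(|00⟩, |01⟩): (a, b) = (-0.6307, 0.4035i) → ((-0.446 + 0.2853i), (-0.446 - 0.2853i))
(|10⟩, |11⟩): (a, b) = (0.1475, 0.6462) → (0.5612, -0.3526)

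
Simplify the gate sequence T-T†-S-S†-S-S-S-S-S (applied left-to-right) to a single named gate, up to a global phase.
S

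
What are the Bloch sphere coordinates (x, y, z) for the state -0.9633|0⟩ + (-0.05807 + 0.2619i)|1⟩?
(0.1119, -0.5046, 0.856)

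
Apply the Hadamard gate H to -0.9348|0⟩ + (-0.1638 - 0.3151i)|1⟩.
(-0.7768 - 0.2228i)|0⟩ + (-0.5452 + 0.2228i)|1⟩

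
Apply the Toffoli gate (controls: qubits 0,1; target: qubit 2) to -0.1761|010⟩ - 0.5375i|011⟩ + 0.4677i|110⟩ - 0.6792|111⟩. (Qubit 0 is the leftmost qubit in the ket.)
-0.1761|010⟩ - 0.5375i|011⟩ - 0.6792|110⟩ + 0.4677i|111⟩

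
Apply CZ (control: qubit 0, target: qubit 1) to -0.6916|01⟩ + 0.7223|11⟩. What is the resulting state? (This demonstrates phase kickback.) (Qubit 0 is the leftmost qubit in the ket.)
-0.6916|01⟩ - 0.7223|11⟩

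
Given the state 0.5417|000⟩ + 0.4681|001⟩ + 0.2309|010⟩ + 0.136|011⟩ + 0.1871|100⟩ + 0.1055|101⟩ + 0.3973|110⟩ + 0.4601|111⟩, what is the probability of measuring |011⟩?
0.0185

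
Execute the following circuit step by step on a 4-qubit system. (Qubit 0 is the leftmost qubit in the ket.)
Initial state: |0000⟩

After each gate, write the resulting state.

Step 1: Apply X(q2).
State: |0010⟩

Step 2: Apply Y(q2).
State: -i|0000⟩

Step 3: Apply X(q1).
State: -i|0100⟩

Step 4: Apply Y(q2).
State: |0110⟩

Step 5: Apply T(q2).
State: (1/√2 + (1/√2)i)|0110⟩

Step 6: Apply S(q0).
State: (1/√2 + (1/√2)i)|0110⟩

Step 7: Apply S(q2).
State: (-1/√2 + (1/√2)i)|0110⟩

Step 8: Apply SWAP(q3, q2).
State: (-1/√2 + (1/√2)i)|0101⟩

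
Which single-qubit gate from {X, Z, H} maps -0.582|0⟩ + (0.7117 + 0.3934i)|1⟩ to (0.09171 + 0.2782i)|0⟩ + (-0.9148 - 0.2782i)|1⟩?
H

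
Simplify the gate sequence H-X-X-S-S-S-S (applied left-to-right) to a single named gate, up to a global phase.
H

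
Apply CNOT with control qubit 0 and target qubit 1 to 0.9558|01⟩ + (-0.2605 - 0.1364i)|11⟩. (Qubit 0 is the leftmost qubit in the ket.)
0.9558|01⟩ + (-0.2605 - 0.1364i)|10⟩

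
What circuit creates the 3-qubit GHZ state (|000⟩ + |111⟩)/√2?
H(q0) → CNOT(q0,q1) → CNOT(q0,q2)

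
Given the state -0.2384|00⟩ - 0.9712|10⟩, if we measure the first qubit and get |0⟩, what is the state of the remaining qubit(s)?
-|0⟩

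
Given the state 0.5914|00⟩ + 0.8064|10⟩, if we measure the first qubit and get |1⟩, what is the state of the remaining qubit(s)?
|0⟩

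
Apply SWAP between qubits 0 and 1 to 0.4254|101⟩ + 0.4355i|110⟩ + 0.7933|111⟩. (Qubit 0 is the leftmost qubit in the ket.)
0.4254|011⟩ + 0.4355i|110⟩ + 0.7933|111⟩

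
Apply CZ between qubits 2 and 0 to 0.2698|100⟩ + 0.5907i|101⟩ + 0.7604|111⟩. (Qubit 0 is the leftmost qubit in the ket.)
0.2698|100⟩ - 0.5907i|101⟩ - 0.7604|111⟩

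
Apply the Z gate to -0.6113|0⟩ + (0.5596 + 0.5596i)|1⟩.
-0.6113|0⟩ + (-0.5596 - 0.5596i)|1⟩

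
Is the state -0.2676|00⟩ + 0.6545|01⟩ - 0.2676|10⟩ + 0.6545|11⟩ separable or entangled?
Separable

Writing the state as a|00⟩ + b|01⟩ + c|10⟩ + d|11⟩, it is a product state iff ad − bc = 0.
Here (a, b, c, d) = (-0.2676, 0.6545, -0.2676, 0.6545): ad − bc = (-0.2676)(0.6545) − (0.6545)(-0.2676) = 0, so the state is separable.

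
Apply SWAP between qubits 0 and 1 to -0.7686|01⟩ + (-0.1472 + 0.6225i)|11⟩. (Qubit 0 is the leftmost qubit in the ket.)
-0.7686|10⟩ + (-0.1472 + 0.6225i)|11⟩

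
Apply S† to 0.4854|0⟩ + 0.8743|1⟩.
0.4854|0⟩ - 0.8743i|1⟩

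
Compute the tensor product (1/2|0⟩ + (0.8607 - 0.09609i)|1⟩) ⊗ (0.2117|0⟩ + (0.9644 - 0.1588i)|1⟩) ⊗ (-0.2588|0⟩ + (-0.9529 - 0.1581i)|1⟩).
-0.02739|000⟩ + (-0.1009 - 0.01673i)|001⟩ + (-0.1248 + 0.02055i)|010⟩ + (-0.472 - 0.0005756i)|011⟩ + (-0.04716 + 0.005265i)|100⟩ + (-0.1768 - 0.009423i)|101⟩ + (-0.2109 + 0.05936i)|110⟩ + (-0.8127 + 0.08973i)|111⟩

amp(|b₁b₂…⟩) = product of the factor amplitudes for bits b₁, b₂, …; only kets whose every factor amplitude is nonzero survive.
|000⟩: (1/2)(0.2117)(-0.2588) = -0.02739
|001⟩: (1/2)(0.2117)(-0.9529 - 0.1581i) = (-0.1009 - 0.01673i)
|010⟩: (1/2)(0.9644 - 0.1588i)(-0.2588) = (-0.1248 + 0.02055i)
|011⟩: (1/2)(0.9644 - 0.1588i)(-0.9529 - 0.1581i) = (-0.472 - 0.0005756i)
|100⟩: (0.8607 - 0.09609i)(0.2117)(-0.2588) = (-0.04716 + 0.005265i)
|101⟩: (0.8607 - 0.09609i)(0.2117)(-0.9529 - 0.1581i) = (-0.1768 - 0.009423i)
|110⟩: (0.8607 - 0.09609i)(0.9644 - 0.1588i)(-0.2588) = (-0.2109 + 0.05936i)
|111⟩: (0.8607 - 0.09609i)(0.9644 - 0.1588i)(-0.9529 - 0.1581i) = (-0.8127 + 0.08973i)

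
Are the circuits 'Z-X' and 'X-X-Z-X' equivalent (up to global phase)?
Yes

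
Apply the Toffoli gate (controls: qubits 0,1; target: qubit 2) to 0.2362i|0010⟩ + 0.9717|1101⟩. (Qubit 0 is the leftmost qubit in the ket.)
0.2362i|0010⟩ + 0.9717|1111⟩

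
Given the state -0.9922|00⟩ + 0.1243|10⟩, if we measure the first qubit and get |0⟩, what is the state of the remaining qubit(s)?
-|0⟩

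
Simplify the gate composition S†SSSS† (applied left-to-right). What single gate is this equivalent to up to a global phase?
S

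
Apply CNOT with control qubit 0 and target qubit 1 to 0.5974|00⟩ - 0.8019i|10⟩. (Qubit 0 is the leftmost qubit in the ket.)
0.5974|00⟩ - 0.8019i|11⟩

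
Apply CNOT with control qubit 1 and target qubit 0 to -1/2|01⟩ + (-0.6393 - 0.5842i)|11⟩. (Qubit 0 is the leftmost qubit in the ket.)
(-0.6393 - 0.5842i)|01⟩ - 1/2|11⟩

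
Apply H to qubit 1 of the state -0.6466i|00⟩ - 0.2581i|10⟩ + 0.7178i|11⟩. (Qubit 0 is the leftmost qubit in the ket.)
-0.4572i|00⟩ - 0.4572i|01⟩ + 0.3251i|10⟩ - 0.6901i|11⟩

H on qubit 1 mixes each pair of kets that differ only in qubit 1: amplitudes (a, b) of (|…0…⟩, |…1…⟩) become ((a + b)/√2, (a − b)/√2). Kets absent from the input have amplitude 0.
(|00⟩, |01⟩): (a, b) = (-0.6466i, 0) → (-0.4572i, -0.4572i)
(|10⟩, |11⟩): (a, b) = (-0.2581i, 0.7178i) → (0.3251i, -0.6901i)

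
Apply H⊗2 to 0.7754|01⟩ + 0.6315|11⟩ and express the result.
0.7035|00⟩ - 0.7035|01⟩ + 0.07195|10⟩ - 0.07195|11⟩

H⊗2 gives amp(|y⟩) = (1/2) Σ_x (−1)^(x·y) amp(|x⟩), where x·y is the number of positions in which both x and y have a 1.
|00⟩: (0.7754 + 0.6315)/2 = 0.7035
|01⟩: (-0.7754 - 0.6315)/2 = -0.7035
|10⟩: (0.7754 - 0.6315)/2 = 0.07195
|11⟩: (-0.7754 + 0.6315)/2 = -0.07195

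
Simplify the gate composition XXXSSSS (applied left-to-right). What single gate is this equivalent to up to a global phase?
X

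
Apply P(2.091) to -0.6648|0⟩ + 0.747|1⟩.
-0.6648|0⟩ + (-0.3713 + 0.6482i)|1⟩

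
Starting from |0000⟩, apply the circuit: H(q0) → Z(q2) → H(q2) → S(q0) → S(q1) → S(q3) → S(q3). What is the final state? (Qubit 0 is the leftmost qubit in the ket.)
1/2|0000⟩ + 1/2|0010⟩ + (1/2)i|1000⟩ + (1/2)i|1010⟩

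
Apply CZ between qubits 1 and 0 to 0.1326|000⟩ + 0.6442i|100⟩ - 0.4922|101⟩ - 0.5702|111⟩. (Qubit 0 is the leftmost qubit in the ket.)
0.1326|000⟩ + 0.6442i|100⟩ - 0.4922|101⟩ + 0.5702|111⟩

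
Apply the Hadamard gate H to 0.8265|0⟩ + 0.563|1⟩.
0.9825|0⟩ + 0.1863|1⟩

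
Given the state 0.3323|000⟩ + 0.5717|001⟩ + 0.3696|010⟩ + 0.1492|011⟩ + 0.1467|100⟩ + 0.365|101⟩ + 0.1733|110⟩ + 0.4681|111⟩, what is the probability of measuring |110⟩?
0.03003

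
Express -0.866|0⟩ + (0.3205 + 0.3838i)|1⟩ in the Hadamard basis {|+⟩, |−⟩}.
(-0.3857 + 0.2714i)|+⟩ + (-0.839 - 0.2714i)|−⟩

With |ψ⟩ = α|0⟩ + β|1⟩, the Hadamard-basis coefficients are ⟨+|ψ⟩ = (α + β)/√2 and ⟨−|ψ⟩ = (α − β)/√2.
Here α = -0.866, β = (0.3205 + 0.3838i): (α + β)/√2 = (-0.3857 + 0.2714i), (α − β)/√2 = (-0.839 - 0.2714i).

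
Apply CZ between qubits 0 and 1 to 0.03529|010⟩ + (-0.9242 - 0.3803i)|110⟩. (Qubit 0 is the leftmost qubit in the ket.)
0.03529|010⟩ + (0.9242 + 0.3803i)|110⟩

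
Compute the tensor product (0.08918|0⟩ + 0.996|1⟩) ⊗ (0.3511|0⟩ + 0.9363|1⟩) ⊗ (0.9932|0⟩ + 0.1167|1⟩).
0.0311|000⟩ + 0.003654|001⟩ + 0.08293|010⟩ + 0.009744|011⟩ + 0.3473|100⟩ + 0.04081|101⟩ + 0.9262|110⟩ + 0.1088|111⟩

amp(|b₁b₂…⟩) = product of the factor amplitudes for bits b₁, b₂, …; only kets whose every factor amplitude is nonzero survive.
|000⟩: (0.08918)(0.3511)(0.9932) = 0.0311
|001⟩: (0.08918)(0.3511)(0.1167) = 0.003654
|010⟩: (0.08918)(0.9363)(0.9932) = 0.08293
|011⟩: (0.08918)(0.9363)(0.1167) = 0.009744
|100⟩: (0.996)(0.3511)(0.9932) = 0.3473
|101⟩: (0.996)(0.3511)(0.1167) = 0.04081
|110⟩: (0.996)(0.9363)(0.9932) = 0.9262
|111⟩: (0.996)(0.9363)(0.1167) = 0.1088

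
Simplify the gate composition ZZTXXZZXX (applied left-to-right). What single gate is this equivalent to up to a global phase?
T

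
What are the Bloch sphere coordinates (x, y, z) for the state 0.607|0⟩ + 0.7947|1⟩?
(0.9648, 0, -0.2631)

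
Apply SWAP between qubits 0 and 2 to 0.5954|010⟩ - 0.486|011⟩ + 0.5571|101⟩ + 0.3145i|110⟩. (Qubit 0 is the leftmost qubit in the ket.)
0.5954|010⟩ + 0.3145i|011⟩ + 0.5571|101⟩ - 0.486|110⟩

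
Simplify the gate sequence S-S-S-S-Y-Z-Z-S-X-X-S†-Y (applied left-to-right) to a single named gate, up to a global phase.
I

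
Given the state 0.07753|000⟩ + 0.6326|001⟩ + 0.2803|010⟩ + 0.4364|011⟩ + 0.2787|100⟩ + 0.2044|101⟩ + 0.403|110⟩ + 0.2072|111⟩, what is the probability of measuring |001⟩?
0.4002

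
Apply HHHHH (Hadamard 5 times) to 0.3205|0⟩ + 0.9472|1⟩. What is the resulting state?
0.8964|0⟩ - 0.4431|1⟩

H² = I, so H^5 = H: a single Hadamard. With (a, b) = (0.3205, 0.9472), H gives ((a + b)/√2, (a − b)/√2) = (0.8964, -0.4431).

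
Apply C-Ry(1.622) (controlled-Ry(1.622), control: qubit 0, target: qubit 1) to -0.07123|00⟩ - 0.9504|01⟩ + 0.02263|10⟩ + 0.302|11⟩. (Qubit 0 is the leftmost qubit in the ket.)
-0.07123|00⟩ - 0.9504|01⟩ - 0.2034|10⟩ + 0.2244|11⟩

C-Ry(1.622) leaves the control-|0⟩ kets |00⟩, |01⟩ unchanged and applies Ry(1.622) to qubit 1 on the control-|1⟩ pair (|10⟩, |11⟩).
Ry(1.622) = [[cos(θ/2), −sin(θ/2)], [sin(θ/2), cos(θ/2)]]; θ = 1.622, cos(θ/2) ≈ 0.688774, sin(θ/2) ≈ 0.724976.
With a = amp(|10⟩) = 0.02263 and b = amp(|11⟩) = 0.302:
new amp(|10⟩) = (0.688774)·a + (-0.724976)·b = -0.2034
new amp(|11⟩) = (0.724976)·a + (0.688774)·b = 0.2244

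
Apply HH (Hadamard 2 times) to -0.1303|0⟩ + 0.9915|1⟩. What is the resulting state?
-0.1303|0⟩ + 0.9915|1⟩

H² = I, so an even number of Hadamards cancels: H^2 = I and the state is unchanged.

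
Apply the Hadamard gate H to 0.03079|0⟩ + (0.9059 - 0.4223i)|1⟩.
(0.6623 - 0.2986i)|0⟩ + (-0.6188 + 0.2986i)|1⟩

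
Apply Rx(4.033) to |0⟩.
-0.4311|0⟩ - 0.9023i|1⟩

Rx(4.033) = [[cos(θ/2), −i·sin(θ/2)], [−i·sin(θ/2), cos(θ/2)]]; θ = 4.033, cos(θ/2) ≈ -0.431093, sin(θ/2) ≈ 0.902308.
With a = amp(|0⟩) = 1 and b = amp(|1⟩) = 0:
new amp(|0⟩) = (-0.431093)·a + (-0.902308i)·b = -0.4311
new amp(|1⟩) = (-0.902308i)·a + (-0.431093)·b = -0.9023i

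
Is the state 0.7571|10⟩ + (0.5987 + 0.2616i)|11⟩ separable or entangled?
Separable

Writing the state as a|00⟩ + b|01⟩ + c|10⟩ + d|11⟩, it is a product state iff ad − bc = 0.
Here (a, b, c, d) = (0, 0, 0.7571, (0.5987 + 0.2616i)): ad − bc = (0)(0.5987 + 0.2616i) − (0)(0.7571) = 0, so the state is separable.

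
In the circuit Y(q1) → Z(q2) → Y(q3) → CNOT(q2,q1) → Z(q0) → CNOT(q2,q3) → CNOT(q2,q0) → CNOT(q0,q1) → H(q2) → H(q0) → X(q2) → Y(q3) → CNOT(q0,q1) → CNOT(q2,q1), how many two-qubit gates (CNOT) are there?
6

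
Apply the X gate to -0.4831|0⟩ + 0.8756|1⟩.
0.8756|0⟩ - 0.4831|1⟩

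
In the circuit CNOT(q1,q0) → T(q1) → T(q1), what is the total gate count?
3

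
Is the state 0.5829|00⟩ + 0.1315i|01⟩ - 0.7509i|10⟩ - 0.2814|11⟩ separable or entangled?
Entangled

Writing the state as a|00⟩ + b|01⟩ + c|10⟩ + d|11⟩, it is a product state iff ad − bc = 0.
Here (a, b, c, d) = (0.5829, 0.1315i, -0.7509i, -0.2814): ad − bc = (0.5829)(-0.2814) − (0.1315i)(-0.7509i) = -0.2628 ≠ 0, so the state is entangled.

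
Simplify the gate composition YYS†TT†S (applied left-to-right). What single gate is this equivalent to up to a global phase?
I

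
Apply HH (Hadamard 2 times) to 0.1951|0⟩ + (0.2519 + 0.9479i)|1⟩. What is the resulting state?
0.1951|0⟩ + (0.2519 + 0.9479i)|1⟩

H² = I, so an even number of Hadamards cancels: H^2 = I and the state is unchanged.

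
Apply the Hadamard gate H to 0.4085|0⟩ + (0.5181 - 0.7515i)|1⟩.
(0.6552 - 0.5314i)|0⟩ + (-0.0775 + 0.5314i)|1⟩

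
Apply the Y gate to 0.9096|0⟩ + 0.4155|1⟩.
-0.4155i|0⟩ + 0.9096i|1⟩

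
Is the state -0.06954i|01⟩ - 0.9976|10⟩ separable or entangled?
Entangled

Writing the state as a|00⟩ + b|01⟩ + c|10⟩ + d|11⟩, it is a product state iff ad − bc = 0.
Here (a, b, c, d) = (0, -0.06954i, -0.9976, 0): ad − bc = (0)(0) − (-0.06954i)(-0.9976) = -0.06937i ≠ 0, so the state is entangled.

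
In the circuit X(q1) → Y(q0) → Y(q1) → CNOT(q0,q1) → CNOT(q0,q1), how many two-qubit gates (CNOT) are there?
2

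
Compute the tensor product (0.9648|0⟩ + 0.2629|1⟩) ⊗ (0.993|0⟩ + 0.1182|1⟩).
0.958|00⟩ + 0.114|01⟩ + 0.2611|10⟩ + 0.03107|11⟩

amp(|b₁b₂…⟩) = product of the factor amplitudes for bits b₁, b₂, …; only kets whose every factor amplitude is nonzero survive.
|00⟩: (0.9648)(0.993) = 0.958
|01⟩: (0.9648)(0.1182) = 0.114
|10⟩: (0.2629)(0.993) = 0.2611
|11⟩: (0.2629)(0.1182) = 0.03107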